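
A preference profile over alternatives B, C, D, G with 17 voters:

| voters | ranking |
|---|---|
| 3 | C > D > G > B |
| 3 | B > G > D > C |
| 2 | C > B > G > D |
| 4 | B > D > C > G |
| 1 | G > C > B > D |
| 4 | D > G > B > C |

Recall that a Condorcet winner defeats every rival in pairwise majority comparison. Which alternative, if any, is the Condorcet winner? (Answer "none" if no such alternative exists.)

B

Check each pair by majority over 17 ballots:
B vs C: B, 11–6.
B vs D: 3+2+4+1 = 10 for B, 7 for D — B by 10–7.
B vs G: 3+2+4 = 9 for B, 8 for G — B by 9–8.
C vs D: D, 11–6.
C–G: C 9–8.
D vs G: D preferred on 3+4+4 = 11 ballots; D wins 11–6.
B wins every pairwise contest, so B is the Condorcet winner.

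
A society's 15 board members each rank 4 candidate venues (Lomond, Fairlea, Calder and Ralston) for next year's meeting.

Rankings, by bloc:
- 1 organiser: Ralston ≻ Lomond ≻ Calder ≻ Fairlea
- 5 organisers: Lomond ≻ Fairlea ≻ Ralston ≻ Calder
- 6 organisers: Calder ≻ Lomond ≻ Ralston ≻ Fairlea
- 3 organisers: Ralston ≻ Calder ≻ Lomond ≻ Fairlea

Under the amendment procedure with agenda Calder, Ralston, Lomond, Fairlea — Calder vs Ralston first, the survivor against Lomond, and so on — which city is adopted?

Round 1: Calder vs Ralston — 6–9, Ralston advances.
Round 2: Ralston vs Lomond — 4–11, Lomond advances.
Round 3: Lomond vs Fairlea — 15–0, Lomond advances.
The agenda winner is Lomond.

Lomond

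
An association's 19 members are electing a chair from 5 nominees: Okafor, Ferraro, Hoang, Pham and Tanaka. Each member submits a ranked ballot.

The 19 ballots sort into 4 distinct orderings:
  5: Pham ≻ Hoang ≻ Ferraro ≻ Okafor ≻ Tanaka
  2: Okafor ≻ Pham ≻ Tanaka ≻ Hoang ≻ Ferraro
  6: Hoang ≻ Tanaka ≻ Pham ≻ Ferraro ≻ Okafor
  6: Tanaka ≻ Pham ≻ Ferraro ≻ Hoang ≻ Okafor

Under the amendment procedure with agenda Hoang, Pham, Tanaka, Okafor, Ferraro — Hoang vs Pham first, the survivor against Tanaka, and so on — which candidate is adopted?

Tanaka

Round 1: Hoang vs Pham — 6–13, Pham advances.
Round 2: Pham vs Tanaka — 7–12, Tanaka advances.
Round 3: Tanaka vs Okafor — 12–7, Tanaka advances.
Round 4: Tanaka vs Ferraro — 14–5, Tanaka advances.
Tanaka survives the agenda.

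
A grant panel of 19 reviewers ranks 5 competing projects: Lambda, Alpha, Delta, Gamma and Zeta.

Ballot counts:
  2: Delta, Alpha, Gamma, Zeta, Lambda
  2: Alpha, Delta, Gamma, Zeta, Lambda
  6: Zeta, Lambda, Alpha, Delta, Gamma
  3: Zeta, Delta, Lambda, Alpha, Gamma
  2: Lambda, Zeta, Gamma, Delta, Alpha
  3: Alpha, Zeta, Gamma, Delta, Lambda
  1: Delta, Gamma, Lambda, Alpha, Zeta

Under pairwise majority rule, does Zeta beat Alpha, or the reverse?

Ballots ranking Zeta above Alpha: 6 + 3 + 2 = 11.
Ballots ranking Alpha above Zeta: 19 − 11 = 8.
Zeta wins the head-to-head 11–8.

Zeta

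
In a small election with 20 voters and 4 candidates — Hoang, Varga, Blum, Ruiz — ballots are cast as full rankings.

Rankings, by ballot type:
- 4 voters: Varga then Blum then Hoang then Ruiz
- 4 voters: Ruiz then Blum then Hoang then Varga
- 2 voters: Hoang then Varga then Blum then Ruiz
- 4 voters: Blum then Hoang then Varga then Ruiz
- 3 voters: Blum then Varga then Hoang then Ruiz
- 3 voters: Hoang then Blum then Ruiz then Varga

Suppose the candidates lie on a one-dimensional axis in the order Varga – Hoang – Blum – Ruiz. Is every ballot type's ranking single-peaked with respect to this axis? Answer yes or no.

no

Axis positions: Varga=1, Hoang=2, Blum=3, Ruiz=4.
Ballot type 1: ranking walks positions 1-3-2-4; Blum is ranked above Hoang even though Hoang lies between Blum and the peak Varga on the axis — preferences dip and rise again. Not single-peaked.
Ballot type 2 (peak Ruiz at position 4): ranking walks positions 4-3-2-1, expanding outward from the peak — single-peaked.
Ballot type 3 (peak Hoang at position 2): ranking walks positions 2-1-3-4, expanding outward from the peak — single-peaked.
Ballot type 4 (peak Blum at position 3): ranking walks positions 3-2-1-4, expanding outward from the peak — single-peaked.
Ballot type 5: ranking walks positions 3-1-2-4; Varga is ranked above Hoang even though Hoang lies between Varga and the peak Blum on the axis — preferences dip and rise again. Not single-peaked.
Ballot type 6 (peak Hoang at position 2): ranking walks positions 2-3-4-1, expanding outward from the peak — single-peaked.
Ballot type 1 violates single-peakedness, so the profile is not single-peaked on this axis.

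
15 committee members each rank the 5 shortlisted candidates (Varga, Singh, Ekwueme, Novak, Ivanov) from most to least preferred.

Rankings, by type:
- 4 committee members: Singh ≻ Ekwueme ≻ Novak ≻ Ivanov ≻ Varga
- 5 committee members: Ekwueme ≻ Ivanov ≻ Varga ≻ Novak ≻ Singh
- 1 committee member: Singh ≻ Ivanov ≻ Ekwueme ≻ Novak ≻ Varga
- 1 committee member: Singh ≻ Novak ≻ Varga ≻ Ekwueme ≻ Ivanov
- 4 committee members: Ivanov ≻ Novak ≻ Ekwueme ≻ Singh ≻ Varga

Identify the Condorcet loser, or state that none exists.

Pairwise majorities:
Varga–Singh: Singh 10–5.
Varga vs Ekwueme: 1 to 14, Ekwueme.
Varga vs Novak: Novak, 10–5.
Varga vs Ivanov: 1 to 14, Ivanov.
Singh vs Ekwueme: Singh preferred on 4+1+1 = 6 ballots; Ekwueme wins 9–6.
Singh vs Novak: Novak wins 9–6.
Singh vs Ivanov: Singh is ranked higher on 4+1+1 = 6 ballots, Ivanov on 9. Ivanov wins 9–6.
Ekwueme vs Novak: 10 to 5, Ekwueme.
Ekwueme–Ivanov: Ekwueme 10–5.
Novak vs Ivanov: Novak is ranked higher on 4+1 = 5 ballots, Ivanov on 10. Ivanov wins 10–5.
Varga is beaten in every head-to-head and is the Condorcet loser.

Varga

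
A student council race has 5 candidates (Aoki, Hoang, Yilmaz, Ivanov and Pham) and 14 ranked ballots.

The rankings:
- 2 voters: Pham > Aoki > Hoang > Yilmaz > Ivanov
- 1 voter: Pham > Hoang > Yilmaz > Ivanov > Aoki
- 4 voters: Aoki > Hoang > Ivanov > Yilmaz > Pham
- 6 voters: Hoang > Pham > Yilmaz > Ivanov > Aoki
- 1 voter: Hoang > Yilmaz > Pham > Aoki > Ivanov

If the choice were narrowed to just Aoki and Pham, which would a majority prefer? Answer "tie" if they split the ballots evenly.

Ballots ranking Aoki above Pham: 4.
Ballots ranking Pham above Aoki: 14 − 4 = 10.
Pham wins the head-to-head 10–4.

Pham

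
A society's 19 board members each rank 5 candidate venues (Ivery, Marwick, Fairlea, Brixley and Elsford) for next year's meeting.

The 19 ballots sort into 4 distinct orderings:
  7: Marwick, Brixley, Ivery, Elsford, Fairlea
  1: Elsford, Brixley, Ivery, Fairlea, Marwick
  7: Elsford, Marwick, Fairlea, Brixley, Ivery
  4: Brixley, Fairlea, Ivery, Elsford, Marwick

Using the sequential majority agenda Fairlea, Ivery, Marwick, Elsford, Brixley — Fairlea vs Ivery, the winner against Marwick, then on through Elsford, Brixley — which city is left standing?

Round 1: Fairlea vs Ivery — 11–8, Fairlea advances.
Round 2: Fairlea vs Marwick — 5–14, Marwick advances.
Round 3: Marwick vs Elsford — 7–12, Elsford advances.
Round 4: Elsford vs Brixley — 8–11, Brixley advances.
Brixley survives the agenda.

Brixley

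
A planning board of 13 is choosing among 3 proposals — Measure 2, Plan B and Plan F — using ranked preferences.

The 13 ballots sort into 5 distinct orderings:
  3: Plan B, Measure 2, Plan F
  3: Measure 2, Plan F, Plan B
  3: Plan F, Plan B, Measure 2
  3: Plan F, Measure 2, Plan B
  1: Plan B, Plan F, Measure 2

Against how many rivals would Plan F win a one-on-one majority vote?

2

Plan F against each rival (13 council members):
Plan F vs Measure 2: Plan F, 7–6.
Plan F vs Plan B: 3+3+3 = 9 for Plan F, 4 for Plan B — Plan F by 9–4.
Plan F beats Measure 2, Plan B — 2 pairwise wins.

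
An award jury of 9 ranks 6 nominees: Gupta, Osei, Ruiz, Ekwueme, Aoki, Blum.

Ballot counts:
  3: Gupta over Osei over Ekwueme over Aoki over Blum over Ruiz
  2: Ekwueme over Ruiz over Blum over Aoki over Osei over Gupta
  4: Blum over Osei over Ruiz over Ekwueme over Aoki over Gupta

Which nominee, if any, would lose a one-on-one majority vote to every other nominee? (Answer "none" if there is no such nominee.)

Gupta

Head-to-head results (9 jurors):
Gupta vs Osei: Gupta preferred on 3 ballots; Osei wins 6–3.
Gupta vs Ruiz: Gupta preferred on 3 ballots; Ruiz wins 6–3.
Gupta vs Ekwueme: 3 to 6, Ekwueme.
Gupta vs Aoki: Aoki, 6–3.
Gupta vs Blum: 3 for Gupta, 6 for Blum — Blum by 6–3.
Osei vs Ruiz: Osei wins 7–2.
Osei–Ekwueme: Osei 7–2.
Osei vs Aoki: 3+4 = 7 for Osei, 2 for Aoki — Osei by 7–2.
Osei vs Blum: Blum wins 6–3.
Ruiz vs Ekwueme: Ekwueme, 5–4.
Ruiz vs Aoki: Ruiz, 6–3.
Ruiz vs Blum: 2 for Ruiz, 7 for Blum — Blum by 7–2.
Ekwueme vs Aoki: 9 to 0, Ekwueme.
Ekwueme vs Blum: Ekwueme, 5–4.
Aoki vs Blum: 3 to 6, Blum.
Only Gupta has no wins; Gupta is the Condorcet loser.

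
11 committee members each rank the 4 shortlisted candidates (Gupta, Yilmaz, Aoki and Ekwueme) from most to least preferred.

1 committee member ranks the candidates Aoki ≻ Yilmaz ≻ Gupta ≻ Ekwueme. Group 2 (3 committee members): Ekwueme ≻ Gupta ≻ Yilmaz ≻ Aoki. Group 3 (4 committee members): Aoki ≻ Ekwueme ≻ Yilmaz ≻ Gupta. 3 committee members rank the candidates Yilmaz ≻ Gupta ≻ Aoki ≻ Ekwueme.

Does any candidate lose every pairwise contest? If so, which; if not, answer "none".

none

Pairwise majorities:
Gupta vs Yilmaz: Gupta is ranked higher on 3 ballots, Yilmaz on 8. Yilmaz wins 8–3.
Gupta vs Aoki: Gupta is ranked higher on 3+3 = 6 ballots, Aoki on 5. Gupta wins 6–5.
Gupta vs Ekwueme: Ekwueme wins 7–4.
Yilmaz vs Aoki: Yilmaz preferred on 3+3 = 6 ballots; Yilmaz wins 6–5.
Yilmaz–Ekwueme: Ekwueme 7–4.
Aoki vs Ekwueme: Aoki wins 8–3.
Every candidate wins at least one matchup (Gupta beats Aoki; Yilmaz beats Gupta; Aoki beats Ekwueme; Ekwueme beats Gupta), so there is no Condorcet loser.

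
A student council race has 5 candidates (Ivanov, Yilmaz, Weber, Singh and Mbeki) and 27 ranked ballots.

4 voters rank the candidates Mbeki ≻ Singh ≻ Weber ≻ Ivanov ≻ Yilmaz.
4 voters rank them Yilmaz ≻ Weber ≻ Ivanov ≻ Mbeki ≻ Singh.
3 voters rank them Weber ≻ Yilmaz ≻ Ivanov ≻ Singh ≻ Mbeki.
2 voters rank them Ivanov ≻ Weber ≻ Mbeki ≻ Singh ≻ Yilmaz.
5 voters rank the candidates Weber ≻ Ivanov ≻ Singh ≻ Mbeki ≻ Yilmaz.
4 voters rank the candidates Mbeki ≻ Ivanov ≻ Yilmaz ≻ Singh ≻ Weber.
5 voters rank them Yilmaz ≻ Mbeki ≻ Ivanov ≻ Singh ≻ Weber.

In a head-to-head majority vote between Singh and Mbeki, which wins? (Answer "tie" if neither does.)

Ballots ranking Singh above Mbeki: 3 + 5 = 8.
Ballots ranking Mbeki above Singh: 27 − 8 = 19.
Mbeki wins the head-to-head 19–8.

Mbeki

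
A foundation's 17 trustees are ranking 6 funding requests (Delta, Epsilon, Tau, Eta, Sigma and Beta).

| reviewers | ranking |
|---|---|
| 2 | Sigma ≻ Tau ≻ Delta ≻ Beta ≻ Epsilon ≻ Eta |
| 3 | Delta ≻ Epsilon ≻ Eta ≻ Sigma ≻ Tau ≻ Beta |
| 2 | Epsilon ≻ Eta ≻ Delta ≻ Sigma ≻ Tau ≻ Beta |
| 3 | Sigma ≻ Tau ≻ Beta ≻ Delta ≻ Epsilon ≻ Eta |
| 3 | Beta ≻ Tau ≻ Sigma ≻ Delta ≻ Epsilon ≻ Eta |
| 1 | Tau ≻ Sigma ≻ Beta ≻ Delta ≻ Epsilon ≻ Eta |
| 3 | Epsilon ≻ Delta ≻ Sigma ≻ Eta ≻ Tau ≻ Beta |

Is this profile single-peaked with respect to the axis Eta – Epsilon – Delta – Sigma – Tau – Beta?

Axis positions: Eta=1, Epsilon=2, Delta=3, Sigma=4, Tau=5, Beta=6.
Ballot type 1 (peak Sigma at position 4): ranking walks positions 4-5-3-6-2-1, expanding outward from the peak — single-peaked.
Ballot type 2 (peak Delta at position 3): ranking walks positions 3-2-1-4-5-6, expanding outward from the peak — single-peaked.
Ballot type 3 (peak Epsilon at position 2): ranking walks positions 2-1-3-4-5-6, expanding outward from the peak — single-peaked.
Ballot type 4 (peak Sigma at position 4): ranking walks positions 4-5-6-3-2-1, expanding outward from the peak — single-peaked.
Ballot type 5 (peak Beta at position 6): ranking walks positions 6-5-4-3-2-1, expanding outward from the peak — single-peaked.
Ballot type 6 (peak Tau at position 5): ranking walks positions 5-4-6-3-2-1, expanding outward from the peak — single-peaked.
Ballot type 7 (peak Epsilon at position 2): ranking walks positions 2-3-4-1-5-6, expanding outward from the peak — single-peaked.
Every ranking is single-peaked on this axis.

yes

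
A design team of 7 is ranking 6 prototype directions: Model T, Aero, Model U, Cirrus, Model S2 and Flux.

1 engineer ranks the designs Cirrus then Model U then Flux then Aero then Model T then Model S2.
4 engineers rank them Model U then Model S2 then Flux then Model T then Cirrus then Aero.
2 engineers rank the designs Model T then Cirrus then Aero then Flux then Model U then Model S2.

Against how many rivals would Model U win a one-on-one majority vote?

Model U against each rival (7 engineers):
Model U vs Model T: Model U, 5–2.
Model U vs Aero: Model U, 5–2.
Model U vs Cirrus: 4 for Model U, 3 for Cirrus — Model U by 4–3.
Model U vs Model S2: 1+4+2 = 7 for Model U, 0 for Model S2 — Model U by 7–0.
Model U vs Flux: 1+4 = 5 for Model U, 2 for Flux — Model U by 5–2.
Model U beats Model T, Aero, Cirrus, Model S2, Flux — 5 pairwise wins.

5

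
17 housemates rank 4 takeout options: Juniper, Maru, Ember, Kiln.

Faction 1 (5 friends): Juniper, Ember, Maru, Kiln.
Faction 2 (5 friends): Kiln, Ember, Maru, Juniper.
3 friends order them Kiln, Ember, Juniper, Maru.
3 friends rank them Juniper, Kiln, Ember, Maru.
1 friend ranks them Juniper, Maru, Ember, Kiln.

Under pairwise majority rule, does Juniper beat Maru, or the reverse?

Juniper

Ballots ranking Juniper above Maru: 5 + 3 + 3 + 1 = 12.
Ballots ranking Maru above Juniper: 17 − 12 = 5.
Juniper wins the head-to-head 12–5.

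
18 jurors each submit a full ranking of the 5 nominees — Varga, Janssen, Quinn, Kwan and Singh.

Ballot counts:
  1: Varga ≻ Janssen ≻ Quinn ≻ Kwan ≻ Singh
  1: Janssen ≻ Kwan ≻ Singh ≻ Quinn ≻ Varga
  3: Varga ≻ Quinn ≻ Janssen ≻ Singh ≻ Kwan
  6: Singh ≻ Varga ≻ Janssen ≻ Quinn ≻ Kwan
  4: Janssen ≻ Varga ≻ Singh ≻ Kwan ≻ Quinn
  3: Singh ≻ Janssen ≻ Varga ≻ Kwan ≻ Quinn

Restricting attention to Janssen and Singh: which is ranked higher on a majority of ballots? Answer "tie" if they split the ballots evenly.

tie

Ballots ranking Janssen above Singh: 1 + 1 + 3 + 4 = 9.
Ballots ranking Singh above Janssen: 18 − 9 = 9.
9–9: the pair ties.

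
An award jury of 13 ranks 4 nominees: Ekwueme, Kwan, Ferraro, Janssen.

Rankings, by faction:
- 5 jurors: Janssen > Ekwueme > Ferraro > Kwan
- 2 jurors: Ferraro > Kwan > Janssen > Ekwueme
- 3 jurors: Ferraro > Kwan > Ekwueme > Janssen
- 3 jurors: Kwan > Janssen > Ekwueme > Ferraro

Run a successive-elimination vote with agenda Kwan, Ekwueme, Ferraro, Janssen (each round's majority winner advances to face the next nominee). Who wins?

Janssen

Round 1: Kwan vs Ekwueme — 8–5, Kwan advances.
Round 2: Kwan vs Ferraro — 3–10, Ferraro advances.
Round 3: Ferraro vs Janssen — 5–8, Janssen advances.
The agenda winner is Janssen.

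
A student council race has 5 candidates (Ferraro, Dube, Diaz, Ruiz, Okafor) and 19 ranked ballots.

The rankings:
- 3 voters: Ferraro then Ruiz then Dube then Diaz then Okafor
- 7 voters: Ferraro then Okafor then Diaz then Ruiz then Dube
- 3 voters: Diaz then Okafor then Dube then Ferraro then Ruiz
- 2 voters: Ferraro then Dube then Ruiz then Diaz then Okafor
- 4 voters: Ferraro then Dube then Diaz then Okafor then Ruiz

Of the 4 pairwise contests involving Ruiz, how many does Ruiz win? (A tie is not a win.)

1

Ruiz against each rival (19 voters):
Ruiz vs Ferraro: Ferraro, 19–0.
Ruiz vs Dube: Ruiz, 10–9.
Ruiz vs Diaz: Diaz, 14–5.
Ruiz vs Okafor: Okafor, 14–5.
Ruiz beats Dube; loses to Ferraro, Diaz, Okafor — 1 pairwise win.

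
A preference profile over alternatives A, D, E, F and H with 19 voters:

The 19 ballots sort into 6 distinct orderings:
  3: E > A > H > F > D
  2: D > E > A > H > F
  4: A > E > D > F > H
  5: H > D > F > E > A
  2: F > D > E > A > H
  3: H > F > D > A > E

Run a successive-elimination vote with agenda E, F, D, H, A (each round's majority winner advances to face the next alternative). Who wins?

Round 1: E vs F — 9–10, F advances.
Round 2: F vs D — 8–11, D advances.
Round 3: D vs H — 8–11, H advances.
Round 4: H vs A — 8–11, A advances.
A survives the agenda.

A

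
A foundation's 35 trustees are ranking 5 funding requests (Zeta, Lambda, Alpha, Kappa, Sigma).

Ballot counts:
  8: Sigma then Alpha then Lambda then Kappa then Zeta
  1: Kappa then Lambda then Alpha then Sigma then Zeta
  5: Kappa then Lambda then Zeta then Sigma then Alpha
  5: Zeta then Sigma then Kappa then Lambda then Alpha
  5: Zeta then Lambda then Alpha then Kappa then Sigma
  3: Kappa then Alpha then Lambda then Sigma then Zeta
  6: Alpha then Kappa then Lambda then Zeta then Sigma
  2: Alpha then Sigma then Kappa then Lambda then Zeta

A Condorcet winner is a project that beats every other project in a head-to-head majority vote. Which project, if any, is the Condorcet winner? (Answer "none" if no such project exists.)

none

Check each pair by majority over 35 ballots:
Zeta vs Lambda: Lambda wins 25–10.
Zeta vs Alpha: Alpha, 20–15.
Zeta vs Kappa: Kappa, 25–10.
Zeta–Sigma: Zeta 21–14.
Lambda vs Alpha: Alpha, 19–16.
Lambda vs Kappa: Kappa, 22–13.
Lambda vs Sigma: Lambda wins 20–15.
Alpha vs Kappa: Alpha, 21–14.
Alpha vs Sigma: Sigma wins 18–17.
Kappa vs Sigma: Kappa, 20–15.
No project is unbeaten: Zeta loses to Lambda; Lambda loses to Alpha; Alpha loses to Sigma; Kappa loses to Alpha; Sigma loses to Zeta. In particular Zeta > Sigma > Alpha > Zeta is a majority cycle — no Condorcet winner exists.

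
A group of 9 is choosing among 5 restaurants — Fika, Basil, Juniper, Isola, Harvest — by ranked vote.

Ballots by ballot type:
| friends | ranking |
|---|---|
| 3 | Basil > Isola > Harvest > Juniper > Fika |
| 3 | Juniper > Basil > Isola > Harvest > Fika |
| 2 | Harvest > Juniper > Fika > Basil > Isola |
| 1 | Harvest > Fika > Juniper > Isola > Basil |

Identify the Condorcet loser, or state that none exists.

Head-to-head results (9 friends):
Fika vs Basil: Fika preferred on 2+1 = 3 ballots; Basil wins 6–3.
Fika vs Juniper: Juniper wins 8–1.
Fika vs Isola: Fika preferred on 2+1 = 3 ballots; Isola wins 6–3.
Fika vs Harvest: Harvest, 9–0.
Basil–Juniper: Juniper 6–3.
Basil vs Isola: Basil is ranked higher on 3+3+2 = 8 ballots, Isola on 1. Basil wins 8–1.
Basil–Harvest: Basil 6–3.
Juniper vs Isola: 3+2+1 = 6 for Juniper, 3 for Isola — Juniper by 6–3.
Juniper vs Harvest: 3 for Juniper, 6 for Harvest — Harvest by 6–3.
Isola vs Harvest: Isola wins 6–3.
Only Fika has no wins; Fika is the Condorcet loser.

Fika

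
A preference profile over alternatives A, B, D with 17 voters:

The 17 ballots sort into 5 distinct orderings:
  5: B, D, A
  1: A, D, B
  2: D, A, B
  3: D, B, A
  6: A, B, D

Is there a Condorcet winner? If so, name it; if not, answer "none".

Pairwise majorities:
A vs B: A wins 9–8.
A–D: D 10–7.
B–D: B 11–6.
Each alternative drops at least one matchup (A loses to D; B loses to A; D loses to B); the cycle A > B > D > A rules out a Condorcet winner.

none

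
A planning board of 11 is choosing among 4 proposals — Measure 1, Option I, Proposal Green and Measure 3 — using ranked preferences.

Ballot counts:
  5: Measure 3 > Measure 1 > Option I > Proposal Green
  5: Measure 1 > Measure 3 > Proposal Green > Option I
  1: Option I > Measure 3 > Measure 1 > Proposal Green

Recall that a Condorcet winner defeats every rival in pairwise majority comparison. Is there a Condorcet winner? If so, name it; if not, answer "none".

Check each pair by majority over 11 ballots:
Measure 1 vs Option I: Measure 1 preferred on 5+5 = 10 ballots; Measure 1 wins 10–1.
Measure 1 vs Proposal Green: 5+5+1 = 11 for Measure 1, 0 for Proposal Green — Measure 1 by 11–0.
Measure 1 vs Measure 3: 5 for Measure 1, 6 for Measure 3 — Measure 3 by 6–5.
Option I vs Proposal Green: 5+1 = 6 for Option I, 5 for Proposal Green — Option I by 6–5.
Option I vs Measure 3: Option I preferred on 1 ballot; Measure 3 wins 10–1.
Proposal Green vs Measure 3: Proposal Green is ranked higher on 0 ballots, Measure 3 on 11. Measure 3 wins 11–0.
Measure 3 beats each of Measure 1, Option I, Proposal Green — Measure 3 is the Condorcet winner.

Measure 3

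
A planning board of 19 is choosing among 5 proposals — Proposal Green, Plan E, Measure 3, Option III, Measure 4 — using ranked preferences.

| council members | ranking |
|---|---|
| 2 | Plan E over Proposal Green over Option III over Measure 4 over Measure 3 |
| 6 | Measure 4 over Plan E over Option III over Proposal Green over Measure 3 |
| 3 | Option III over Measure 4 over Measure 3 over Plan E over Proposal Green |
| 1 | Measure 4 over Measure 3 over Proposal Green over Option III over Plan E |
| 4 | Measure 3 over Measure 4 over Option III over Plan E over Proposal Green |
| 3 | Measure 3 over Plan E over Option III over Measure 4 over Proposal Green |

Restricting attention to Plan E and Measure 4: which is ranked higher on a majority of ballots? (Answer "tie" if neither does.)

Measure 4

Ballots ranking Plan E above Measure 4: 2 + 3 = 5.
Ballots ranking Measure 4 above Plan E: 19 − 5 = 14.
Measure 4 wins the head-to-head 14–5.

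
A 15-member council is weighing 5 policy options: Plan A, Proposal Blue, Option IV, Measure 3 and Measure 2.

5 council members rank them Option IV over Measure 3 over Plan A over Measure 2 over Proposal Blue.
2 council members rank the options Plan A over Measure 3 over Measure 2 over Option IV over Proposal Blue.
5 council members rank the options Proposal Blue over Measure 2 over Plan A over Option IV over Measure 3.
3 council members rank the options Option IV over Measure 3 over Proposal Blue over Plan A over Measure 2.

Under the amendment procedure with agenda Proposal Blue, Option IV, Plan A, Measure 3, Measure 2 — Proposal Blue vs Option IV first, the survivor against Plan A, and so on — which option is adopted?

Round 1: Proposal Blue vs Option IV — 5–10, Option IV advances.
Round 2: Option IV vs Plan A — 8–7, Option IV advances.
Round 3: Option IV vs Measure 3 — 13–2, Option IV advances.
Round 4: Option IV vs Measure 2 — 8–7, Option IV advances.
Option IV survives the agenda.

Option IV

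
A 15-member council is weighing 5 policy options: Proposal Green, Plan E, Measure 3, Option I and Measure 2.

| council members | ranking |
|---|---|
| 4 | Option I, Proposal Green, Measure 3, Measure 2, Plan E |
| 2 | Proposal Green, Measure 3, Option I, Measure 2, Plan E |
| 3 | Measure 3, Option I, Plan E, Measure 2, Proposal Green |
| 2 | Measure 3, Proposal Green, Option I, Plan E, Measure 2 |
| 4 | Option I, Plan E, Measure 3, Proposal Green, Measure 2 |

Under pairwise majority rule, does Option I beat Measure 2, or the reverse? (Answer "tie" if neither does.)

Ballots ranking Option I above Measure 2: 4 + 2 + 3 + 2 + 4 = 15.
Ballots ranking Measure 2 above Option I: 15 − 15 = 0.
Option I wins the head-to-head 15–0.

Option I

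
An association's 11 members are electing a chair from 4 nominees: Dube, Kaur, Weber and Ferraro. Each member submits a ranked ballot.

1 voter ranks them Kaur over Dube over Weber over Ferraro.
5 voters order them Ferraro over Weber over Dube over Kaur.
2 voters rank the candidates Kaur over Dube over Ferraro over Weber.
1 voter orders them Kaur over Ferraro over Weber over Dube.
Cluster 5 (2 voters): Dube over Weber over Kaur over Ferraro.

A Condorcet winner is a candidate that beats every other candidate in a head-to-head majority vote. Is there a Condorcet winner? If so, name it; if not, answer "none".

Check each pair by majority over 11 ballots:
Dube vs Kaur: Dube preferred on 5+2 = 7 ballots; Dube wins 7–4.
Dube vs Weber: Dube preferred on 1+2+2 = 5 ballots; Weber wins 6–5.
Dube vs Ferraro: 5 to 6, Ferraro.
Kaur vs Weber: 4 to 7, Weber.
Kaur vs Ferraro: Kaur is ranked higher on 1+2+1+2 = 6 ballots, Ferraro on 5. Kaur wins 6–5.
Weber vs Ferraro: 1+2 = 3 for Weber, 8 for Ferraro — Ferraro by 8–3.
Every candidate loses at least once (Dube loses to Weber; Kaur loses to Dube; Weber loses to Ferraro; Ferraro loses to Kaur). The majority relation contains the cycle Dube beats Kaur beats Ferraro beats Dube, so there is no Condorcet winner.

none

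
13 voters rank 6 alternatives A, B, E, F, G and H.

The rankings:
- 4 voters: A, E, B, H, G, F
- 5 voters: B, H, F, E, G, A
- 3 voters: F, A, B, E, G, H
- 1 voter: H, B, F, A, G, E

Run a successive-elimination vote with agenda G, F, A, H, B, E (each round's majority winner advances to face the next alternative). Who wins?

B

Round 1: G vs F — 4–9, F advances.
Round 2: F vs A — 9–4, F advances.
Round 3: F vs H — 3–10, H advances.
Round 4: H vs B — 1–12, B advances.
Round 5: B vs E — 9–4, B advances.
The agenda winner is B.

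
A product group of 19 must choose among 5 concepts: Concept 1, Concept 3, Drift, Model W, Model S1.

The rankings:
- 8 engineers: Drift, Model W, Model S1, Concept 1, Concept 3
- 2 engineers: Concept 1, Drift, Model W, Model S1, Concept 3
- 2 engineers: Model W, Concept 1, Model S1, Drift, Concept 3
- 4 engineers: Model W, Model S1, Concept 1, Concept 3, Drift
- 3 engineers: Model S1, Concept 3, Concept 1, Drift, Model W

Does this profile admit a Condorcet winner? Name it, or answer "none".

Head-to-head results (19 engineers):
Concept 1 vs Concept 3: Concept 1 is ranked higher on 8+2+2+4 = 16 ballots, Concept 3 on 3. Concept 1 wins 16–3.
Concept 1 vs Drift: 2+2+4+3 = 11 for Concept 1, 8 for Drift — Concept 1 by 11–8.
Concept 1–Model W: Model W 14–5.
Concept 1 vs Model S1: Concept 1 preferred on 2+2 = 4 ballots; Model S1 wins 15–4.
Concept 3 vs Drift: Drift wins 12–7.
Concept 3–Model W: Model W 16–3.
Concept 3 vs Model S1: Model S1 wins 19–0.
Drift vs Model W: Drift is ranked higher on 8+2+3 = 13 ballots, Model W on 6. Drift wins 13–6.
Drift vs Model S1: Drift wins 10–9.
Model W vs Model S1: 8+2+2+4 = 16 for Model W, 3 for Model S1 — Model W by 16–3.
Each design drops at least one matchup (Concept 1 loses to Model W; Concept 3 loses to Concept 1; Drift loses to Concept 1; Model W loses to Drift; Model S1 loses to Drift); the cycle Concept 1 beats Drift beats Model W beats Concept 1 rules out a Condorcet winner.

none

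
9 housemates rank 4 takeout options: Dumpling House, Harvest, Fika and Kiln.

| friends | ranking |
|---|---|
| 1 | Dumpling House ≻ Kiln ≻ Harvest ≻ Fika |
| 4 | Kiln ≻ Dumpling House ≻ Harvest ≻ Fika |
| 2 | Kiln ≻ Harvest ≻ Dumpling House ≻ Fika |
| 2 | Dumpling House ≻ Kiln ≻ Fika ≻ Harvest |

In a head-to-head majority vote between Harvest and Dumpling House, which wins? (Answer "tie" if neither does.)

Dumpling House

Ballots ranking Harvest above Dumpling House: 2.
Ballots ranking Dumpling House above Harvest: 9 − 2 = 7.
Dumpling House wins the head-to-head 7–2.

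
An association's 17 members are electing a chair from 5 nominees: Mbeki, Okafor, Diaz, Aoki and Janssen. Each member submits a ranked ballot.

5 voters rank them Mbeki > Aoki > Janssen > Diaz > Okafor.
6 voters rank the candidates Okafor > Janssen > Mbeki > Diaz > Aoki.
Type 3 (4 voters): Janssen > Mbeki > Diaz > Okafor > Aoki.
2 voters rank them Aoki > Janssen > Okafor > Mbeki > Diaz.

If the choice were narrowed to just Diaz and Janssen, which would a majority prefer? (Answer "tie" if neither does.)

No ballot ranks Diaz above Janssen: 0.
Ballots ranking Janssen above Diaz: 17 − 0 = 17.
Janssen wins the head-to-head 17–0.

Janssen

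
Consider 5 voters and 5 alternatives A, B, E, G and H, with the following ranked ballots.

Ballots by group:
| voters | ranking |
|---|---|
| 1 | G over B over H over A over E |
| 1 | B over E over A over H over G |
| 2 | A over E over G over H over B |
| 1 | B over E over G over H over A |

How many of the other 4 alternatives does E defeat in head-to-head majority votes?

2

E against each rival (5 voters):
E–A: A 3–2.
E vs B: 2 for E, 3 for B — B by 3–2.
E vs G: E wins 4–1.
E vs H: 4 to 1, E.
E beats G, H; loses to A, B — 2 pairwise wins.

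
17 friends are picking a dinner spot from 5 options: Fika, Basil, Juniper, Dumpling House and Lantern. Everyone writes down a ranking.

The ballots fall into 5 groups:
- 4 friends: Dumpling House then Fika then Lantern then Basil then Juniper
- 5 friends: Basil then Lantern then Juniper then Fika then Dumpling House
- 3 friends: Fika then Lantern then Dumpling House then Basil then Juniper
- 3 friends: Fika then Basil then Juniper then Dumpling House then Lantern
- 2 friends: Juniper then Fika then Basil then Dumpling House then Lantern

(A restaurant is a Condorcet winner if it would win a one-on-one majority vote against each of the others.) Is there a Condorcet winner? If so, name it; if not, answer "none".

Check each pair by majority over 17 ballots:
Fika vs Basil: 4+3+3+2 = 12 for Fika, 5 for Basil — Fika by 12–5.
Fika vs Juniper: 4+3+3 = 10 for Fika, 7 for Juniper — Fika by 10–7.
Fika vs Dumpling House: 5+3+3+2 = 13 for Fika, 4 for Dumpling House — Fika by 13–4.
Fika vs Lantern: Fika preferred on 4+3+3+2 = 12 ballots; Fika wins 12–5.
Basil vs Juniper: Basil preferred on 4+5+3+3 = 15 ballots; Basil wins 15–2.
Basil vs Dumpling House: 10 to 7, Basil.
Basil vs Lantern: Basil preferred on 5+3+2 = 10 ballots; Basil wins 10–7.
Juniper vs Dumpling House: 10 to 7, Juniper.
Juniper vs Lantern: Juniper is ranked higher on 3+2 = 5 ballots, Lantern on 12. Lantern wins 12–5.
Dumpling House vs Lantern: 9 to 8, Dumpling House.
Fika beats each of Basil, Juniper, Dumpling House, Lantern — Fika is the Condorcet winner.

Fika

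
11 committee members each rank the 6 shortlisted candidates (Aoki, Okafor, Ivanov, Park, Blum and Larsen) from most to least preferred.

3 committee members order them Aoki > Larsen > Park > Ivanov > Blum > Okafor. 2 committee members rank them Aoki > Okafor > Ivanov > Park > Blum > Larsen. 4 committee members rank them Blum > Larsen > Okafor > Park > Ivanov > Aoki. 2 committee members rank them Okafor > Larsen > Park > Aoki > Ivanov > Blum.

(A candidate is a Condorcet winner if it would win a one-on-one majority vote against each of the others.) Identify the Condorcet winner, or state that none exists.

none

Pairwise majorities:
Aoki vs Okafor: Aoki preferred on 3+2 = 5 ballots; Okafor wins 6–5.
Aoki vs Ivanov: Aoki is ranked higher on 3+2+2 = 7 ballots, Ivanov on 4. Aoki wins 7–4.
Aoki vs Park: 3+2 = 5 for Aoki, 6 for Park — Park by 6–5.
Aoki vs Blum: 7 to 4, Aoki.
Aoki vs Larsen: 3+2 = 5 for Aoki, 6 for Larsen — Larsen by 6–5.
Okafor vs Ivanov: 8 to 3, Okafor.
Okafor vs Park: 2+4+2 = 8 for Okafor, 3 for Park — Okafor by 8–3.
Okafor vs Blum: Okafor is ranked higher on 2+2 = 4 ballots, Blum on 7. Blum wins 7–4.
Okafor vs Larsen: Okafor preferred on 2+2 = 4 ballots; Larsen wins 7–4.
Ivanov vs Park: Ivanov preferred on 2 ballots; Park wins 9–2.
Ivanov vs Blum: 7 to 4, Ivanov.
Ivanov vs Larsen: Ivanov is ranked higher on 2 ballots, Larsen on 9. Larsen wins 9–2.
Park vs Blum: Park preferred on 3+2+2 = 7 ballots; Park wins 7–4.
Park vs Larsen: Park preferred on 2 ballots; Larsen wins 9–2.
Blum vs Larsen: 6 to 5, Blum.
No candidate is unbeaten: Aoki loses to Okafor; Okafor loses to Blum; Ivanov loses to Aoki; Park loses to Okafor; Blum loses to Aoki; Larsen loses to Blum. In particular Aoki > Blum > Okafor > Aoki is a majority cycle — no Condorcet winner exists.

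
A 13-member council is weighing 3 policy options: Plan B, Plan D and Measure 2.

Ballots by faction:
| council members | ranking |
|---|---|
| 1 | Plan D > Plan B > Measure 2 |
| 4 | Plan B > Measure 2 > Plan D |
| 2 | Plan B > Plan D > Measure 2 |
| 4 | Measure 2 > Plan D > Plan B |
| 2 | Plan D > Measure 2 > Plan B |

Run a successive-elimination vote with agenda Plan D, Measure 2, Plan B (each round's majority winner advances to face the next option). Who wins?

Plan B

Round 1: Plan D vs Measure 2 — 5–8, Measure 2 advances.
Round 2: Measure 2 vs Plan B — 6–7, Plan B advances.
Plan B survives the agenda.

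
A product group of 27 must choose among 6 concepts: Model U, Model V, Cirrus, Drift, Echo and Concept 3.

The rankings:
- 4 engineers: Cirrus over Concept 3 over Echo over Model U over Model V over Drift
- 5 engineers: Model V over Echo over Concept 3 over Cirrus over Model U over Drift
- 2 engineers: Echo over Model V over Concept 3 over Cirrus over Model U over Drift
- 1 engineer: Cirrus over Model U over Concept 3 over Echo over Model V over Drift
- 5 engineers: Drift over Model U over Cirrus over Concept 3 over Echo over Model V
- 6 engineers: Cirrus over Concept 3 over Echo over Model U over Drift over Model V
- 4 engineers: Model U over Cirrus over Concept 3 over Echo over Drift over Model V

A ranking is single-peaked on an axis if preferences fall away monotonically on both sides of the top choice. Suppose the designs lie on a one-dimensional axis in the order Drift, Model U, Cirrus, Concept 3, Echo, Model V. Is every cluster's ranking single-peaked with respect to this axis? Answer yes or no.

yes

Axis positions: Drift=1, Model U=2, Cirrus=3, Concept 3=4, Echo=5, Model V=6.
Cluster 1 (peak Cirrus at position 3): ranking walks positions 3-4-5-2-6-1, expanding outward from the peak — single-peaked.
Cluster 2 (peak Model V at position 6): ranking walks positions 6-5-4-3-2-1, expanding outward from the peak — single-peaked.
Cluster 3 (peak Echo at position 5): ranking walks positions 5-6-4-3-2-1, expanding outward from the peak — single-peaked.
Cluster 4 (peak Cirrus at position 3): ranking walks positions 3-2-4-5-6-1, expanding outward from the peak — single-peaked.
Cluster 5 (peak Drift at position 1): ranking walks positions 1-2-3-4-5-6, expanding outward from the peak — single-peaked.
Cluster 6 (peak Cirrus at position 3): ranking walks positions 3-4-5-2-1-6, expanding outward from the peak — single-peaked.
Cluster 7 (peak Model U at position 2): ranking walks positions 2-3-4-5-1-6, expanding outward from the peak — single-peaked.
Every ranking is single-peaked on this axis.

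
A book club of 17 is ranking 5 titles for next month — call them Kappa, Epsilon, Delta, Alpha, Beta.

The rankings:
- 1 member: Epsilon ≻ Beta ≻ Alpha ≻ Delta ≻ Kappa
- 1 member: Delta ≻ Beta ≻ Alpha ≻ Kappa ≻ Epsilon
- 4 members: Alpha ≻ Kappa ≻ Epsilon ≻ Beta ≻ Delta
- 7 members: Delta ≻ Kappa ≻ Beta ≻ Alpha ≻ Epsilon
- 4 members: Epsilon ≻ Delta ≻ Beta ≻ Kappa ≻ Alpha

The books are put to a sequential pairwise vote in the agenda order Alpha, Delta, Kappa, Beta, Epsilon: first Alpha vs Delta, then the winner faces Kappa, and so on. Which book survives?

Round 1: Alpha vs Delta — 5–12, Delta advances.
Round 2: Delta vs Kappa — 13–4, Delta advances.
Round 3: Delta vs Beta — 12–5, Delta advances.
Round 4: Delta vs Epsilon — 8–9, Epsilon advances.
Epsilon survives the agenda.

Epsilon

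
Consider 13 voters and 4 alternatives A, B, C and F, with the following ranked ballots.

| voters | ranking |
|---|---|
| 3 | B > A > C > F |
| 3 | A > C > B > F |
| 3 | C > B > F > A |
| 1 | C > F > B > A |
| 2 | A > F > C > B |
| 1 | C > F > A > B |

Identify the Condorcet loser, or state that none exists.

Head-to-head results (13 voters):
A–B: B 7–6.
A vs C: A is ranked higher on 3+3+2 = 8 ballots, C on 5. A wins 8–5.
A vs F: A is ranked higher on 3+3+2 = 8 ballots, F on 5. A wins 8–5.
B vs C: 3 for B, 10 for C — C by 10–3.
B vs F: B wins 9–4.
C vs F: C wins 11–2.
Only F has no wins; F is the Condorcet loser.

F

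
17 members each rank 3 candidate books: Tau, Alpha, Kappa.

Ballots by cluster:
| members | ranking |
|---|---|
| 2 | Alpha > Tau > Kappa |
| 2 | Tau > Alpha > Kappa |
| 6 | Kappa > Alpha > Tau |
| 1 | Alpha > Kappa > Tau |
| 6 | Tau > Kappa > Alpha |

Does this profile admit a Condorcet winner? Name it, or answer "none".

none

Pairwise majorities:
Tau vs Alpha: 8 to 9, Alpha.
Tau vs Kappa: Tau preferred on 2+2+6 = 10 ballots; Tau wins 10–7.
Alpha vs Kappa: 5 to 12, Kappa.
Each book drops at least one matchup (Tau loses to Alpha; Alpha loses to Kappa; Kappa loses to Tau); the cycle Tau beats Kappa beats Alpha beats Tau rules out a Condorcet winner.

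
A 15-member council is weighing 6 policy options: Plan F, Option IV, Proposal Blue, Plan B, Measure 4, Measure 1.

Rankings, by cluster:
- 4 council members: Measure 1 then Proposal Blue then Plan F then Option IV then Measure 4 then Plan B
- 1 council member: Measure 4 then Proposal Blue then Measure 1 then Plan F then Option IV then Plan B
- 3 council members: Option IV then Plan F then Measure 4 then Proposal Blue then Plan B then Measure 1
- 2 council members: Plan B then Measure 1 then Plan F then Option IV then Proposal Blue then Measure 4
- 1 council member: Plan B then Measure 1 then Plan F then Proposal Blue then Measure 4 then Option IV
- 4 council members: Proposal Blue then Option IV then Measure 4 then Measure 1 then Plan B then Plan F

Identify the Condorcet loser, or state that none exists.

Plan B

Head-to-head results (15 council members):
Plan F vs Option IV: 4+1+2+1 = 8 for Plan F, 7 for Option IV — Plan F by 8–7.
Plan F vs Proposal Blue: Plan F preferred on 3+2+1 = 6 ballots; Proposal Blue wins 9–6.
Plan F–Plan B: Plan F 8–7.
Plan F vs Measure 4: 10 to 5, Plan F.
Plan F vs Measure 1: Measure 1 wins 12–3.
Option IV vs Proposal Blue: Option IV is ranked higher on 3+2 = 5 ballots, Proposal Blue on 10. Proposal Blue wins 10–5.
Option IV vs Plan B: 12 to 3, Option IV.
Option IV vs Measure 4: 4+3+2+4 = 13 for Option IV, 2 for Measure 4 — Option IV by 13–2.
Option IV vs Measure 1: Measure 1, 8–7.
Proposal Blue vs Plan B: 4+1+3+4 = 12 for Proposal Blue, 3 for Plan B — Proposal Blue by 12–3.
Proposal Blue vs Measure 4: Proposal Blue, 11–4.
Proposal Blue–Measure 1: Proposal Blue 8–7.
Plan B vs Measure 4: Measure 4 wins 12–3.
Plan B vs Measure 1: Plan B is ranked higher on 3+2+1 = 6 ballots, Measure 1 on 9. Measure 1 wins 9–6.
Measure 4 vs Measure 1: Measure 4 preferred on 1+3+4 = 8 ballots; Measure 4 wins 8–7.
Plan B loses to every other option — it is the Condorcet loser.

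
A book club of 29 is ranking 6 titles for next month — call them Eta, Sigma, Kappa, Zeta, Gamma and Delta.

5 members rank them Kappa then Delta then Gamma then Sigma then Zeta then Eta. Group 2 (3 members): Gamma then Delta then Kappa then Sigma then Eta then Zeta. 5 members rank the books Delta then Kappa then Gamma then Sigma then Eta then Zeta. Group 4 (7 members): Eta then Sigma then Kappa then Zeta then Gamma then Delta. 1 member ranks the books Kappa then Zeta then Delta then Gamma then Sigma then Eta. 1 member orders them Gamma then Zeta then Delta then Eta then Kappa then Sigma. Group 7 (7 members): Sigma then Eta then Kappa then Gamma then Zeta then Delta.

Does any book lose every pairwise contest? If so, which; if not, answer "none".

none

Pairwise majorities:
Eta vs Sigma: Sigma wins 21–8.
Eta vs Kappa: Eta preferred on 7+1+7 = 15 ballots; Eta wins 15–14.
Eta vs Zeta: Eta, 22–7.
Eta vs Gamma: Gamma wins 15–14.
Eta vs Delta: Eta is ranked higher on 7+7 = 14 ballots, Delta on 15. Delta wins 15–14.
Sigma vs Kappa: 14 to 15, Kappa.
Sigma vs Zeta: Sigma, 27–2.
Sigma vs Gamma: Sigma is ranked higher on 7+7 = 14 ballots, Gamma on 15. Gamma wins 15–14.
Sigma–Delta: Delta 15–14.
Kappa vs Zeta: 5+3+5+7+1+7 = 28 for Kappa, 1 for Zeta — Kappa by 28–1.
Kappa vs Gamma: Kappa, 25–4.
Kappa vs Delta: Kappa, 20–9.
Zeta vs Gamma: 7+1 = 8 for Zeta, 21 for Gamma — Gamma by 21–8.
Zeta vs Delta: 16 to 13, Zeta.
Gamma vs Delta: Gamma, 18–11.
Each book has at least one pairwise win (Eta beats Kappa; Sigma beats Eta; Kappa beats Sigma; Zeta beats Delta; Gamma beats Eta; Delta beats Eta) — no Condorcet loser.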